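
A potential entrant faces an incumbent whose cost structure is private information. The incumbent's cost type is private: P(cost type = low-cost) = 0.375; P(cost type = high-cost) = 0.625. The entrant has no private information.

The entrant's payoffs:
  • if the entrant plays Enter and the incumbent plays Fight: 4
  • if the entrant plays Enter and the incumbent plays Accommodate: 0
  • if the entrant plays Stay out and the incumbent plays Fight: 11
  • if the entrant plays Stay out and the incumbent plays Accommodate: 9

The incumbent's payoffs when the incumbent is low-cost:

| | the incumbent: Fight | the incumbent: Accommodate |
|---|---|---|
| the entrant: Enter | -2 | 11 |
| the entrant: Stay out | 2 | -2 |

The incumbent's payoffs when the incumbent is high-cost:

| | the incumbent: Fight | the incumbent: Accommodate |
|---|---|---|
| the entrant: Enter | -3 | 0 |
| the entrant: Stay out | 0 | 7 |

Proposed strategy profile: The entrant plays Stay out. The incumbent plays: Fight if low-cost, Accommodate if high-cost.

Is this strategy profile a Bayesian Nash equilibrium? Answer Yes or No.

Yes

The entrant plays Stay out: E[Stay out] = 0.375·(11) + 0.625·(9) = 9.75; E[Enter] = 1.5. Best-responding. ✓
The incumbent (cost type low-cost), facing Stay out: Fight gives 2, Accommodate gives -2. Proposed Fight is best. ✓
The incumbent (cost type high-cost), facing Stay out: Fight gives 0, Accommodate gives 7. Proposed Accommodate is best. ✓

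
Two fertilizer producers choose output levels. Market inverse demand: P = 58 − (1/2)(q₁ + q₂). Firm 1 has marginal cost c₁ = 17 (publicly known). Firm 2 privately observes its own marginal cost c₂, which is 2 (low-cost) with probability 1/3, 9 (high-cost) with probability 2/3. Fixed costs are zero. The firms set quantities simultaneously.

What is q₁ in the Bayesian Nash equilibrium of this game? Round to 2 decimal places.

Type-c best response for Firm 2: q₂(c) = (58 − c) − q₁/2.
Firm 1 maximizes expected profit; its first-order condition is 58 − q₁ − (1/2)E[q₂] − 17 = 0.
Substituting E[q₂] and solving: E[c₂] = 6.66667, so q₁ = (58 − 2·17 + 6.66667)/(3/2) = 20.4444.

20.44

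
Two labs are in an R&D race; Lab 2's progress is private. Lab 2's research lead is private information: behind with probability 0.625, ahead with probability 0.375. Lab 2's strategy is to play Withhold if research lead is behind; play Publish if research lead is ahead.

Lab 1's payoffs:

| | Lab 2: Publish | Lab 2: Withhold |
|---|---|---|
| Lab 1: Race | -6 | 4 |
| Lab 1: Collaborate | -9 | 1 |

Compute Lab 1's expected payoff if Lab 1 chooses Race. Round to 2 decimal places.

0.25

Take the expectation over Lab 2's research lead, weighting each type's action by its prior probability.
E[Race] = 0.625·4 + 0.375·(-6) = 2.5 + (-2.25) = 0.25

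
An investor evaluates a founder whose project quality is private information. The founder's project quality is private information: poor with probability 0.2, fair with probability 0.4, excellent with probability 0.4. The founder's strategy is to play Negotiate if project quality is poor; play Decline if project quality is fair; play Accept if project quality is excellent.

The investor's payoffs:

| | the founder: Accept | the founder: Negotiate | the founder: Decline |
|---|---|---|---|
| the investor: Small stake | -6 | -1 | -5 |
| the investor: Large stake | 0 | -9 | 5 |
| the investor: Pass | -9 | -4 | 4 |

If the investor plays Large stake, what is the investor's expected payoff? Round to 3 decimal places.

E[Large stake] = 0.2·(-9) + 0.4·5 + 0.4·0 = (-1.8) + 2 + 0 = 0.2

0.200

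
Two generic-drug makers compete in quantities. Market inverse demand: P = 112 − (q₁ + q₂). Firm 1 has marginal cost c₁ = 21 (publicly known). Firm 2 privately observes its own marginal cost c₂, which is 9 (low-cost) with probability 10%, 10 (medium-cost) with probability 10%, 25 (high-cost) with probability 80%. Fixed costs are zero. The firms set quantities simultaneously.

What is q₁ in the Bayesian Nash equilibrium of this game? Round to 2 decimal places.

Firm 2 with cost c maximizes (112 − (q₁+q₂) − c)·q₂, giving q₂(c) = (112 − c − q₁)/2.
E[c₂] = 0.1·9 + 0.1·10 + 0.8·25 = 21.9
Firm 1's FOC against E[q₂] yields q₁ = (112 − 2·21 + E[c₂])/3 = (112 − 42 + 21.9)/3 = 30.6333.

30.63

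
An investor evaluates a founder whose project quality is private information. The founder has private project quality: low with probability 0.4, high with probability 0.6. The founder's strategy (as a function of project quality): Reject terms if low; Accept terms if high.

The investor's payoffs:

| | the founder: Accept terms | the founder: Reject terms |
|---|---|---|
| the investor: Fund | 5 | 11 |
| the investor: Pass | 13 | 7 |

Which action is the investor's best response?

Pass

Compute the investor's expected payoff for each action, taking the expectation over the founder's type.
E[Fund] = 0.4·(11) + 0.6·(5) = 7.4
E[Pass] = 0.4·(7) + 0.6·(13) = 10.6
Best response: Pass (10.6 is the largest).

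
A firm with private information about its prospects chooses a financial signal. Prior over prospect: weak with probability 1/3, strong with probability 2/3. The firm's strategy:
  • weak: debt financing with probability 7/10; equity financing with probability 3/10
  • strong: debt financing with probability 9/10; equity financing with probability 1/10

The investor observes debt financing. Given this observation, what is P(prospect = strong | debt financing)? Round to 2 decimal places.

0.72

P(debt financing) = (1/3)·(7/10) + (2/3)·(9/10) = 5/6
P(strong | debt financing) = ((2/3)·(9/10)) / (5/6) = (3/5) / (5/6) = 18/25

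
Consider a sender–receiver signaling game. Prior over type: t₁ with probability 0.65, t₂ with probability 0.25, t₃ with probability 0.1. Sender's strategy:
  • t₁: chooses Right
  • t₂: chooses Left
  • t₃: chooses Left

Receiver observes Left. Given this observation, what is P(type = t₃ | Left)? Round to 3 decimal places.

0.286

Apply Bayes' rule using the sender's strategy as the likelihood.
P(Left) = 0.65·0 + 0.25·1 + 0.1·1 = 0.35
P(t₃ | Left) = (0.1·1) / 0.35 = 0.1 / 0.35 = 0.285714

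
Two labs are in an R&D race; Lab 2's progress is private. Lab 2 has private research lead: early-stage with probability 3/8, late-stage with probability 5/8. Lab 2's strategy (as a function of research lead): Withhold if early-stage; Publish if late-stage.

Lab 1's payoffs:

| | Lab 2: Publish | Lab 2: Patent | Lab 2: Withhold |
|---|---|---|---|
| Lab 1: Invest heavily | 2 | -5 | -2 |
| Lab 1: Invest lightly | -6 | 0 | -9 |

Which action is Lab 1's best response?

Compute Lab 1's expected payoff for each action, taking the expectation over Lab 2's type.
E[Invest heavily] = 3/8·(-2) + 5/8·(2) = 1/2
E[Invest lightly] = 3/8·(-9) + 5/8·(-6) = -57/8
Best response: Invest heavily (1/2 is the largest).

Invest heavily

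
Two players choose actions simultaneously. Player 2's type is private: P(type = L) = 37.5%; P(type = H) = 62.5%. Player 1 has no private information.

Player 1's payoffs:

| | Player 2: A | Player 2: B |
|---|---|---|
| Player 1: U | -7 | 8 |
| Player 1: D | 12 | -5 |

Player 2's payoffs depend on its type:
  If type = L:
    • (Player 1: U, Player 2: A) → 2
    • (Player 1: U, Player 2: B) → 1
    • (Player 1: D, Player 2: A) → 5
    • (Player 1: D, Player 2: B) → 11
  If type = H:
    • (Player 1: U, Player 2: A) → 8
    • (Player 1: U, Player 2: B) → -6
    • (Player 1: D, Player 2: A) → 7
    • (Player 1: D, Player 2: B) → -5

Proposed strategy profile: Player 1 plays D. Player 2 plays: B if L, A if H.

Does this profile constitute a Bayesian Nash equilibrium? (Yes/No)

Yes

A profile is a BNE iff every type of every player is best-responding given beliefs about the other side.
Player 1 plays D: E[D] = 0.375·(-5) + 0.625·(12) = 5.625; E[U] = -1.375. Best-responding. ✓
Player 2 (type L), facing D: A gives 5, B gives 11. Proposed B is best. ✓
Player 2 (type H), facing D: A gives 7, B gives -5. Proposed A is best. ✓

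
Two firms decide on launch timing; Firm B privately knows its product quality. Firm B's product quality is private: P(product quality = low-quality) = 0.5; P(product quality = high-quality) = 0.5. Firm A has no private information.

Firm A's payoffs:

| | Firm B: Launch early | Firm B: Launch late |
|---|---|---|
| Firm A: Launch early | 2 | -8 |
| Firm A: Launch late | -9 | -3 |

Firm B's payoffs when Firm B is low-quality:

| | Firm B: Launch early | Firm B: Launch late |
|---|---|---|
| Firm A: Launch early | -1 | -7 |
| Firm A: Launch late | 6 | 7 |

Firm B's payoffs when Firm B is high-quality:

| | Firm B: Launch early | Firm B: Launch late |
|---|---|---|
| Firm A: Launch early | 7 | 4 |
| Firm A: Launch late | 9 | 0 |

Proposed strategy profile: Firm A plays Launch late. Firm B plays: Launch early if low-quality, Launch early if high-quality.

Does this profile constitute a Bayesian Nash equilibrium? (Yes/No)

Firm A plays Launch late: E[Launch late] = 0.5·(-9) + 0.5·(-9) = -9; E[Launch early] = 2. Not best-responding. ✗
Firm B (product quality low-quality), facing Launch late: Launch early gives 6, Launch late gives 7. Proposed Launch early is not best — profitable deviation exists. ✗
Firm B (product quality high-quality), facing Launch late: Launch early gives 9, Launch late gives 0. Proposed Launch early is best. ✓

No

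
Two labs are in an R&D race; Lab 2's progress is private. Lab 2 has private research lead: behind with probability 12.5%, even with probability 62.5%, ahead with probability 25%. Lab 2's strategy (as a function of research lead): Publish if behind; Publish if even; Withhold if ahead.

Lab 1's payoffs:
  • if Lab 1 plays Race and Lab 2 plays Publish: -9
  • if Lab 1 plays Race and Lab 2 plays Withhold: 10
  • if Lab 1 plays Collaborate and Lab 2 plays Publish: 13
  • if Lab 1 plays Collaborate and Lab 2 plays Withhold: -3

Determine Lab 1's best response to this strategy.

Collaborate

Compute Lab 1's expected payoff for each action, taking the expectation over Lab 2's type.
E[Race] = 0.125·(-9) + 0.625·(-9) + 0.25·(10) = -4.25
E[Collaborate] = 0.125·(13) + 0.625·(13) + 0.25·(-3) = 9
Best response: Collaborate (9 is the largest).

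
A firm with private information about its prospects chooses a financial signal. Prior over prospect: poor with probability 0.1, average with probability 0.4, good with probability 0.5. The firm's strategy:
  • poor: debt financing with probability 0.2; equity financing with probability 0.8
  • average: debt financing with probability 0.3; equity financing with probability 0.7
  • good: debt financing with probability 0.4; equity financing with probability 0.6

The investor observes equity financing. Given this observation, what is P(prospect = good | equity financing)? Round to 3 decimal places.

0.455

P(equity financing) = 0.1·0.8 + 0.4·0.7 + 0.5·0.6 = 0.66
P(good | equity financing) = (0.5·0.6) / 0.66 = 0.3 / 0.66 = 0.454545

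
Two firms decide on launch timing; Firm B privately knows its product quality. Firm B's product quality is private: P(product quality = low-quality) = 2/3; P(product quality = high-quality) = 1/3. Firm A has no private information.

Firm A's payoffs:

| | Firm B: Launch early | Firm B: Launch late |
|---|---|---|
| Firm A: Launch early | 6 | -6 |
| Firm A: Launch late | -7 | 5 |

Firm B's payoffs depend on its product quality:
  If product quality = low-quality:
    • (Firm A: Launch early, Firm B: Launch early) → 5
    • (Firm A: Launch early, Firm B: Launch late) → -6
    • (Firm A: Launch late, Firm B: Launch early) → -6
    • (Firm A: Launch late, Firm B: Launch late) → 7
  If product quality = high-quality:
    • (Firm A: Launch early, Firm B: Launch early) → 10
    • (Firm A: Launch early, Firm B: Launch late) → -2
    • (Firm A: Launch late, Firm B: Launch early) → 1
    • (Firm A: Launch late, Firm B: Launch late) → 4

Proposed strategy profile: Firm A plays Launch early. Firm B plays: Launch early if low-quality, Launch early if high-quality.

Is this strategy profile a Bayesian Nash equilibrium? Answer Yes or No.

Firm A plays Launch early: E[Launch early] = 2/3·(6) + 1/3·(6) = 6; E[Launch late] = -7. Best-responding. ✓
Firm B (product quality low-quality), facing Launch early: Launch early gives 5, Launch late gives -6. Proposed Launch early is best. ✓
Firm B (product quality high-quality), facing Launch early: Launch early gives 10, Launch late gives -2. Proposed Launch early is best. ✓

Yes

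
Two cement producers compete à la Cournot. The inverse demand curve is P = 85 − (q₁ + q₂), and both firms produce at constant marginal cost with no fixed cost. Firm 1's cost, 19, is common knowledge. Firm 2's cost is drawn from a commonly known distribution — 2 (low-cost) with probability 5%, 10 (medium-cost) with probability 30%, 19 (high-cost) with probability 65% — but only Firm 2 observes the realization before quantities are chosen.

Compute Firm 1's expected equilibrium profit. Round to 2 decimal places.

Type-c best response for Firm 2: q₂(c) = (85 − c)/2 − q₁/2.
Firm 1 maximizes expected profit; its first-order condition is 85 − 2q₁ − E[q₂] − 19 = 0.
Substituting E[q₂] and solving: E[c₂] = 15.45, so q₁ = (85 − 2·19 + 15.45)/3 = 20.8167.
E[P] = 85 − (q₁ + E[q₂]) = 39.8167; Firm 1's expected profit = (E[P] − 19)·q₁ = (39.8167 − 19)·20.8167 = 433.334.

433.33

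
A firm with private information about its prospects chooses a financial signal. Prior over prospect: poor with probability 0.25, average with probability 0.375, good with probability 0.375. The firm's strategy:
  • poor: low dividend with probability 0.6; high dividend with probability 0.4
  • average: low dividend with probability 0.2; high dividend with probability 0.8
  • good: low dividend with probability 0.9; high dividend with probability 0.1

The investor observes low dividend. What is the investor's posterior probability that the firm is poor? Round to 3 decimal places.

P(low dividend) = 0.25·0.6 + 0.375·0.2 + 0.375·0.9 = 0.5625
P(poor | low dividend) = (0.25·0.6) / 0.5625 = 0.15 / 0.5625 = 0.266667

0.267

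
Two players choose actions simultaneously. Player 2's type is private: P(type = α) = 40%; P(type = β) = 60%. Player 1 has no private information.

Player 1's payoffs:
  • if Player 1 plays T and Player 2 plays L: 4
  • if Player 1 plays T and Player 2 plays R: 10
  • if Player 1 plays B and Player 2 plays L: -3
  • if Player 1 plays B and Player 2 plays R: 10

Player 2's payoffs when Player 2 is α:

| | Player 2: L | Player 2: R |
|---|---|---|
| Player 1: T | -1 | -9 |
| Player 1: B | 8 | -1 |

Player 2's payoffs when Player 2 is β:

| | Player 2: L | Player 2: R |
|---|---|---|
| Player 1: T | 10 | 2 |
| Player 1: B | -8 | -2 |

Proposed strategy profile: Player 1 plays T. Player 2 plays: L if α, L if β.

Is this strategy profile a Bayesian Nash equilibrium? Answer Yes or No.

Player 1 plays T: E[T] = 0.4·(4) + 0.6·(4) = 4; E[B] = -3. Best-responding. ✓
Player 2 (type α), facing T: L gives -1, R gives -9. Proposed L is best. ✓
Player 2 (type β), facing T: L gives 10, R gives 2. Proposed L is best. ✓

Yes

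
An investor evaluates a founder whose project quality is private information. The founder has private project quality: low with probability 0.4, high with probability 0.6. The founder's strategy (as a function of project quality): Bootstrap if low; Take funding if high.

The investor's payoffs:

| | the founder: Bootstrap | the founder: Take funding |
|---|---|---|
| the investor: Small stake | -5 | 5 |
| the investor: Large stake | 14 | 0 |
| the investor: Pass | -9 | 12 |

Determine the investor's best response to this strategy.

Large stake

E[Small stake] = 0.4·(-5) + 0.6·(5) = 1
E[Large stake] = 0.4·(14) + 0.6·(0) = 5.6
E[Pass] = 0.4·(-9) + 0.6·(12) = 3.6
Best response: Large stake (5.6 is the largest).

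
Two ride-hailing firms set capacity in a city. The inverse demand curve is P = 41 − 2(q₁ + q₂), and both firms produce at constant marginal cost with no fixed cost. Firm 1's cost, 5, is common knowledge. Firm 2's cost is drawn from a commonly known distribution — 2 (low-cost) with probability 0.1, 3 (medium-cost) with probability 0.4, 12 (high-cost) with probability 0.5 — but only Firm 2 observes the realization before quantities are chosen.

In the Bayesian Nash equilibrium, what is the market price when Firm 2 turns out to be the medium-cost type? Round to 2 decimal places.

15.60

Firm 2 with cost c maximizes (41 − 2(q₁+q₂) − c)·q₂, giving q₂(c) = (41 − c − 2q₁)/4.
E[c₂] = 0.1·2 + 0.4·3 + 0.5·12 = 7.4
Firm 1's FOC against E[q₂] yields q₁ = (41 − 2·5 + E[c₂])/6 = (41 − 10 + 7.4)/6 = 6.4.
q₂(medium-cost) = 6.3, so P = 41 − 2·(6.4 + 6.3) = 15.6.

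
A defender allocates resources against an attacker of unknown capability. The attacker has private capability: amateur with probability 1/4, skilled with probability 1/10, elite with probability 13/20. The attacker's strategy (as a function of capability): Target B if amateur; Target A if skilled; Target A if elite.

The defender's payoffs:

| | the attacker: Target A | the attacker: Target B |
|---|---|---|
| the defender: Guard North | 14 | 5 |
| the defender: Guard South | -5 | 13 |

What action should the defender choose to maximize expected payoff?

E[Guard North] = 1/4·(5) + 1/10·(14) + 13/20·(14) = 47/4
E[Guard South] = 1/4·(13) + 1/10·(-5) + 13/20·(-5) = -1/2
Best response: Guard North (47/4 is the largest).

Guard North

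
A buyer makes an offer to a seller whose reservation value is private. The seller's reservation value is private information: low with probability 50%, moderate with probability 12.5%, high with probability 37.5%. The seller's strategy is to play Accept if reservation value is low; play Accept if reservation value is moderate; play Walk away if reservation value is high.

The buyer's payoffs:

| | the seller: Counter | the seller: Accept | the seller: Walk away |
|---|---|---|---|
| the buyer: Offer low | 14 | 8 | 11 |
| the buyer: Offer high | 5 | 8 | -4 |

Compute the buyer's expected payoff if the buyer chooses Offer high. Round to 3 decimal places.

3.500

Take the expectation over the seller's reservation value, weighting each type's action by its prior probability.
E[Offer high] = 0.5·8 + 0.125·8 + 0.375·(-4) = 4 + 1 + (-1.5) = 3.5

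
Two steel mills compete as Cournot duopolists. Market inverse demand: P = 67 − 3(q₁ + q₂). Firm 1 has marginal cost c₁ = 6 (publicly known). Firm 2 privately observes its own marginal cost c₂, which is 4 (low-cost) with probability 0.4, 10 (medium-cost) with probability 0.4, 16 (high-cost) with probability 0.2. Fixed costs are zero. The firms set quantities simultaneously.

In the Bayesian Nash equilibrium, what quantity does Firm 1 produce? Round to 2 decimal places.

Firm 2 with cost c maximizes (67 − 3(q₁+q₂) − c)·q₂, giving q₂(c) = (67 − c − 3q₁)/6.
E[c₂] = 0.4·4 + 0.4·10 + 0.2·16 = 8.8
Firm 1's FOC against E[q₂] yields q₁ = (67 − 2·6 + E[c₂])/9 = (67 − 12 + 8.8)/9 = 7.08889.

7.09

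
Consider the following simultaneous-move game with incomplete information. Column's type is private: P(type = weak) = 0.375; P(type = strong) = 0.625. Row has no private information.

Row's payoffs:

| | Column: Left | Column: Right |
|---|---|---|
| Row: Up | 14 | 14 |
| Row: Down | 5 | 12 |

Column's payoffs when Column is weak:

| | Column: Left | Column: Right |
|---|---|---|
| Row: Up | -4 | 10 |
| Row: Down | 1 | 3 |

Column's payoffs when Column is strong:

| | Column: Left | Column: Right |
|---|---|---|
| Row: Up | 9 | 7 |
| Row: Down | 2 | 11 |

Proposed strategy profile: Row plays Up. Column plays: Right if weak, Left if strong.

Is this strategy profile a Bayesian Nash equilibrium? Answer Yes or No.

Yes

Row plays Up: E[Up] = 0.375·(14) + 0.625·(14) = 14; E[Down] = 7.625. Best-responding. ✓
Column (type weak), facing Up: Left gives -4, Right gives 10. Proposed Right is best. ✓
Column (type strong), facing Up: Left gives 9, Right gives 7. Proposed Left is best. ✓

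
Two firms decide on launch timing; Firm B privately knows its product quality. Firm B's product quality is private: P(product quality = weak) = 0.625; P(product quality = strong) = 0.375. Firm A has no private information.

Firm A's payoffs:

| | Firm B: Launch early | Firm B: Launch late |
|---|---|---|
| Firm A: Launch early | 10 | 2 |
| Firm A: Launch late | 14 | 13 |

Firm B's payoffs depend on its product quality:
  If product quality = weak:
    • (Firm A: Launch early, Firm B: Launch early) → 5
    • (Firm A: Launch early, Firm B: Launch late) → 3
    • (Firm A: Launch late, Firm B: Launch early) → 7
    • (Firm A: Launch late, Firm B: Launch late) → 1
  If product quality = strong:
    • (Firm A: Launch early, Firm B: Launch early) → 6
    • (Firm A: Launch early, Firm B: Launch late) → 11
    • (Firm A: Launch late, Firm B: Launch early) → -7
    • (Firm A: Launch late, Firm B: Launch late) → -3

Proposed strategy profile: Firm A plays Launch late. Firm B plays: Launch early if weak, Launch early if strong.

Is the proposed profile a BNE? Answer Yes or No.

No

Firm A plays Launch late: E[Launch late] = 0.625·(14) + 0.375·(14) = 14; E[Launch early] = 10. Best-responding. ✓
Firm B (product quality weak), facing Launch late: Launch early gives 7, Launch late gives 1. Proposed Launch early is best. ✓
Firm B (product quality strong), facing Launch late: Launch early gives -7, Launch late gives -3. Proposed Launch early is not best — profitable deviation exists. ✗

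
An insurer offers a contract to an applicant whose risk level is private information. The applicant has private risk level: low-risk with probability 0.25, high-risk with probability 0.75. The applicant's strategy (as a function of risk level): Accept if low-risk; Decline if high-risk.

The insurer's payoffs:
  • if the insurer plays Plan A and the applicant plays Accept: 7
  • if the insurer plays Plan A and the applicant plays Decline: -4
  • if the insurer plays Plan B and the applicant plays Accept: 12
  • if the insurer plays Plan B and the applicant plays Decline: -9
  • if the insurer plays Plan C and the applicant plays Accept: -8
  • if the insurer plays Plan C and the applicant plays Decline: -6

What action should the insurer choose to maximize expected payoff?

E[Plan A] = 0.25·(7) + 0.75·(-4) = -1.25
E[Plan B] = 0.25·(12) + 0.75·(-9) = -3.75
E[Plan C] = 0.25·(-8) + 0.75·(-6) = -6.5
Best response: Plan A (-1.25 is the largest).

Plan A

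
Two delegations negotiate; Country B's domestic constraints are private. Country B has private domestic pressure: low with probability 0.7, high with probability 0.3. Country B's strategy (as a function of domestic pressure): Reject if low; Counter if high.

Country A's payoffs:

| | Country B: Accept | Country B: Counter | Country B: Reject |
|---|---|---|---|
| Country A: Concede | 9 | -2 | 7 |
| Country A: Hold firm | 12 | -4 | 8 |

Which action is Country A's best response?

E[Concede] = 0.7·(7) + 0.3·(-2) = 4.3
E[Hold firm] = 0.7·(8) + 0.3·(-4) = 4.4
Best response: Hold firm (4.4 is the largest).

Hold firm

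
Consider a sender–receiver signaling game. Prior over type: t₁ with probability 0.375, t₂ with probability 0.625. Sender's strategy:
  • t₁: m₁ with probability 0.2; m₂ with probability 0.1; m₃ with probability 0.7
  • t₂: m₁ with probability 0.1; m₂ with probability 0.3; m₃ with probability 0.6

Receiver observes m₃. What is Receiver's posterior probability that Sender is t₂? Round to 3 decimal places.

P(m₃) = 0.375·0.7 + 0.625·0.6 = 0.6375
P(t₂ | m₃) = (0.625·0.6) / 0.6375 = 0.375 / 0.6375 = 0.588235

0.588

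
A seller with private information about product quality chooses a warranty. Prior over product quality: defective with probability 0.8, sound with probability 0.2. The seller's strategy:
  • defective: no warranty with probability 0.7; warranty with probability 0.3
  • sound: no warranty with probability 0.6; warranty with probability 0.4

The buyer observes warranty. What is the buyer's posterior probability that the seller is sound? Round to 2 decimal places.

Apply Bayes' rule using the sender's strategy as the likelihood.
P(warranty) = 0.8·0.3 + 0.2·0.4 = 0.32
P(sound | warranty) = (0.2·0.4) / 0.32 = 0.08 / 0.32 = 0.25

0.25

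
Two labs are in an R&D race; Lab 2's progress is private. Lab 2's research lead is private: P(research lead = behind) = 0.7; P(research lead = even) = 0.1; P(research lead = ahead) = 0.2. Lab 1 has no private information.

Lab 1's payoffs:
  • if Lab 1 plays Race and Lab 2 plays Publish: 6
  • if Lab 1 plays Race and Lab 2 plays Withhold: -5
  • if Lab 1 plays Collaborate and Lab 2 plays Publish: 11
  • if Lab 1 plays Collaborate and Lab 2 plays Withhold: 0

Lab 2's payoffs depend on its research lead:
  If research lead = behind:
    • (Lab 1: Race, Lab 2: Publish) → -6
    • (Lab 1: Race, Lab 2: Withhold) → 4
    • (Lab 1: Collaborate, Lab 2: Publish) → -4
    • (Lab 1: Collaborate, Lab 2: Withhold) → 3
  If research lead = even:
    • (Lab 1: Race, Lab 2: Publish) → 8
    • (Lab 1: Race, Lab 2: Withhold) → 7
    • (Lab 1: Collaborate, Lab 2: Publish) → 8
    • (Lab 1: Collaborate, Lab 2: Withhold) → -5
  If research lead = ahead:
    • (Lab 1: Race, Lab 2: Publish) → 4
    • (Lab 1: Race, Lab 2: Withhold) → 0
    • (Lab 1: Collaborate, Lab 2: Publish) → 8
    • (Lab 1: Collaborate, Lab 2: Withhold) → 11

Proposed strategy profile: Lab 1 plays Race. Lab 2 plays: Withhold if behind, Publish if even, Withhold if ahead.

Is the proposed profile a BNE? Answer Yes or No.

No

Lab 1 plays Race: E[Race] = 0.7·(-5) + 0.1·(6) + 0.2·(-5) = -3.9; E[Collaborate] = 1.1. Not best-responding. ✗
Lab 2 (research lead behind), facing Race: Publish gives -6, Withhold gives 4. Proposed Withhold is best. ✓
Lab 2 (research lead even), facing Race: Publish gives 8, Withhold gives 7. Proposed Publish is best. ✓
Lab 2 (research lead ahead), facing Race: Publish gives 4, Withhold gives 0. Proposed Withhold is not best — profitable deviation exists. ✗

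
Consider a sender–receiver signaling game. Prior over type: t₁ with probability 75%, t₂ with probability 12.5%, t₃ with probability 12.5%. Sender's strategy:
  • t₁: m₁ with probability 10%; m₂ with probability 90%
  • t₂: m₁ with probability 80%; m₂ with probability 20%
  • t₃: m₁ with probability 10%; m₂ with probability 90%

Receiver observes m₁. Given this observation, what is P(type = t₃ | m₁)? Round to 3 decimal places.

0.067

P(m₁) = 0.75·0.1 + 0.125·0.8 + 0.125·0.1 = 0.1875
P(t₃ | m₁) = (0.125·0.1) / 0.1875 = 0.0125 / 0.1875 = 0.0666667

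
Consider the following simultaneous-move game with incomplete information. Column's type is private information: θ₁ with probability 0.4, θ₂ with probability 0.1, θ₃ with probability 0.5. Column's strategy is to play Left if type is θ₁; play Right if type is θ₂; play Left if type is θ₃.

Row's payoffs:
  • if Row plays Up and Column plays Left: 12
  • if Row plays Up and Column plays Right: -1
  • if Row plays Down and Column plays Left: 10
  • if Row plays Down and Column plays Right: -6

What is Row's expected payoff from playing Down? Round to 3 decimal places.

Take the expectation over Column's type, weighting each type's action by its prior probability.
E[Down] = 0.4·10 + 0.1·(-6) + 0.5·10 = 4 + (-0.6) + 5 = 8.4

8.400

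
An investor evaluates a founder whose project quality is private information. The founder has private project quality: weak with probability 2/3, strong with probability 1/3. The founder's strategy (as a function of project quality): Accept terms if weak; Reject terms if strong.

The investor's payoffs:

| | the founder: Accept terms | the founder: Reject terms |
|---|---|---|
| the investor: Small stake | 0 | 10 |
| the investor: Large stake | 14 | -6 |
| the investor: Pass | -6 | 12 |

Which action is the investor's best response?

E[Small stake] = 2/3·(0) + 1/3·(10) = 10/3
E[Large stake] = 2/3·(14) + 1/3·(-6) = 22/3
E[Pass] = 2/3·(-6) + 1/3·(12) = 0
Best response: Large stake (22/3 is the largest).

Large stake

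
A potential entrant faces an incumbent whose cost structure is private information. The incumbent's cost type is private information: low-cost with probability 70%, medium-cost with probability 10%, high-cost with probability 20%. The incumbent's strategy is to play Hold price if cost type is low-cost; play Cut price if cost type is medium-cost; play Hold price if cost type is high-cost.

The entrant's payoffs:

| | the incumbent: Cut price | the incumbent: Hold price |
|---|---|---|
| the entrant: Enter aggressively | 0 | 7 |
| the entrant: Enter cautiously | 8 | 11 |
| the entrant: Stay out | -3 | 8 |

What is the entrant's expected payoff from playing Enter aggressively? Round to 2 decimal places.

6.30

E[Enter aggressively] = 0.7·7 + 0.1·0 + 0.2·7 = 4.9 + 0 + 1.4 = 6.3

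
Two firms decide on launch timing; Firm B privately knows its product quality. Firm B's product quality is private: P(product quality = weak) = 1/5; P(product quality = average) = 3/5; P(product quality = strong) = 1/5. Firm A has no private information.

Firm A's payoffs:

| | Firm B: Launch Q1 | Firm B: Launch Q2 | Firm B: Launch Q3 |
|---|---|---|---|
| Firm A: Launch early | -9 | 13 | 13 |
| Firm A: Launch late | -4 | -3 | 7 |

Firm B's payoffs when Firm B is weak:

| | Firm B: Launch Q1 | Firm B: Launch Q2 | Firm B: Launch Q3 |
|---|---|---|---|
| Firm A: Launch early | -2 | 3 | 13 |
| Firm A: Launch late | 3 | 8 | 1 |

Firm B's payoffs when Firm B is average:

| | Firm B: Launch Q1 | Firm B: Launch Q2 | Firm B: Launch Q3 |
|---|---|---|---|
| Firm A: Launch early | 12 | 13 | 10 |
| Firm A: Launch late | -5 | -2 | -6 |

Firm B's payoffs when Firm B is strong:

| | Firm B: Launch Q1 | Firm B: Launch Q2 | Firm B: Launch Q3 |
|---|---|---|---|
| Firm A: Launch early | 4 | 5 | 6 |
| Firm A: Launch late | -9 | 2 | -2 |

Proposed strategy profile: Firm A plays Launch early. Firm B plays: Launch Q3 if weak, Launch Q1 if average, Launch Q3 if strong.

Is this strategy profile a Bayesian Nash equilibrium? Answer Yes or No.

A profile is a BNE iff every type of every player is best-responding given beliefs about the other side.
Firm A plays Launch early: E[Launch early] = 1/5·(13) + 3/5·(-9) + 1/5·(13) = -1/5; E[Launch late] = 2/5. Not best-responding. ✗
Firm B (product quality weak), facing Launch early: Launch Q1 gives -2, Launch Q2 gives 3, Launch Q3 gives 13. Proposed Launch Q3 is best. ✓
Firm B (product quality average), facing Launch early: Launch Q1 gives 12, Launch Q2 gives 13, Launch Q3 gives 10. Proposed Launch Q1 is not best — profitable deviation exists. ✗
Firm B (product quality strong), facing Launch early: Launch Q1 gives 4, Launch Q2 gives 5, Launch Q3 gives 6. Proposed Launch Q3 is best. ✓

No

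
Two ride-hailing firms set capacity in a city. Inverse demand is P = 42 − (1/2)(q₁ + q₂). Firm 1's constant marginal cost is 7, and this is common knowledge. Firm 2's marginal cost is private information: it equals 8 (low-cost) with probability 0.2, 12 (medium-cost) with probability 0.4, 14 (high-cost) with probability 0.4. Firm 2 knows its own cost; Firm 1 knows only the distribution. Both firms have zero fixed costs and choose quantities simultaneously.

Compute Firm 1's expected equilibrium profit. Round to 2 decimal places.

355.56

Firm 2 with cost c maximizes (42 − (1/2)(q₁+q₂) − c)·q₂, giving q₂(c) = (42 − c − (1/2)q₁).
E[c₂] = 0.2·8 + 0.4·12 + 0.4·14 = 12
Firm 1's FOC against E[q₂] yields q₁ = (42 − 2·7 + E[c₂])/(3/2) = (42 − 14 + 12)/(3/2) = 26.6667.
E[P] = 42 − (1/2)·(q₁ + E[q₂]) = 20.3333; Firm 1's expected profit = (E[P] − 7)·q₁ = (20.3333 − 7)·26.6667 = 355.556.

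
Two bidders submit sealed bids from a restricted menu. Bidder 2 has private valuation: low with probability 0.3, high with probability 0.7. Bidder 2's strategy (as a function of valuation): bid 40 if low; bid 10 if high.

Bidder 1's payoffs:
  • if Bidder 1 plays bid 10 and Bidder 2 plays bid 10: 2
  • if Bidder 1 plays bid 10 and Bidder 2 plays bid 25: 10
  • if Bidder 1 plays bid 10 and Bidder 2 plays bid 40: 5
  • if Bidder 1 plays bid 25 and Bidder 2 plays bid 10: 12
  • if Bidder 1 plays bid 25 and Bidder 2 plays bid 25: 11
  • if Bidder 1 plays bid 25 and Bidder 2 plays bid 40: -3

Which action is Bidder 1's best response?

bid 25

Compute Bidder 1's expected payoff for each action, taking the expectation over Bidder 2's type.
E[bid 10] = 0.3·(5) + 0.7·(2) = 2.9
E[bid 25] = 0.3·(-3) + 0.7·(12) = 7.5
Best response: bid 25 (7.5 is the largest).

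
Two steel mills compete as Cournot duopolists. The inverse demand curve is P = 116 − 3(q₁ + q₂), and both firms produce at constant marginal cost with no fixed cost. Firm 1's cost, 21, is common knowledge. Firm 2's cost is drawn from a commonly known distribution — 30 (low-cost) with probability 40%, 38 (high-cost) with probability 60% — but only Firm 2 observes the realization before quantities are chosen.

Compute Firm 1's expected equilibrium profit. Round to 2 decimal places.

438.42

Firm 2 with cost c maximizes (116 − 3(q₁+q₂) − c)·q₂, giving q₂(c) = (116 − c − 3q₁)/6.
E[c₂] = 0.4·30 + 0.6·38 = 34.8
Firm 1's FOC against E[q₂] yields q₁ = (116 − 2·21 + E[c₂])/9 = (116 − 42 + 34.8)/9 = 12.0889.
E[P] = 116 − 3·(q₁ + E[q₂]) = 57.2667; Firm 1's expected profit = (E[P] − 21)·q₁ = (57.2667 − 21)·12.0889 = 438.424.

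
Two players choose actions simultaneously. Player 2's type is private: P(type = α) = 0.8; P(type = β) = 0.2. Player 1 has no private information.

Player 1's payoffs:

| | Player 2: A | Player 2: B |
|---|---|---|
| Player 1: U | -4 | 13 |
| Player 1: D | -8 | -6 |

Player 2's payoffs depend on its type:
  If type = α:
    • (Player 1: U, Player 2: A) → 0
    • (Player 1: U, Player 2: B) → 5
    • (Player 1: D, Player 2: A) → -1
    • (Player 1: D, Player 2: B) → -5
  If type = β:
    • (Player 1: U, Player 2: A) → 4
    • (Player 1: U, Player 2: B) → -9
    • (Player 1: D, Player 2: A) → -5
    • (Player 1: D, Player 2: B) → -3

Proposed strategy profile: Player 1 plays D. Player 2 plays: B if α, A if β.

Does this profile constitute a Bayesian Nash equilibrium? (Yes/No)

No

A profile is a BNE iff every type of every player is best-responding given beliefs about the other side.
Player 1 plays D: E[D] = 0.8·(-6) + 0.2·(-8) = -6.4; E[U] = 9.6. Not best-responding. ✗
Player 2 (type α), facing D: A gives -1, B gives -5. Proposed B is not best — profitable deviation exists. ✗
Player 2 (type β), facing D: A gives -5, B gives -3. Proposed A is not best — profitable deviation exists. ✗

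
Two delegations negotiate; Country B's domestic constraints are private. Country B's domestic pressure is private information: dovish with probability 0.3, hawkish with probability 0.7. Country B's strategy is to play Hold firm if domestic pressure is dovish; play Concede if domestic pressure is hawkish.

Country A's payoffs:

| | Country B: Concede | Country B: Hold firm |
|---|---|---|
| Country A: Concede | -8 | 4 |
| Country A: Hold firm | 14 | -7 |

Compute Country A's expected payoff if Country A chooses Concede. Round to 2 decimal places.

E[Concede] = 0.3·4 + 0.7·(-8) = 1.2 + (-5.6) = -4.4

-4.40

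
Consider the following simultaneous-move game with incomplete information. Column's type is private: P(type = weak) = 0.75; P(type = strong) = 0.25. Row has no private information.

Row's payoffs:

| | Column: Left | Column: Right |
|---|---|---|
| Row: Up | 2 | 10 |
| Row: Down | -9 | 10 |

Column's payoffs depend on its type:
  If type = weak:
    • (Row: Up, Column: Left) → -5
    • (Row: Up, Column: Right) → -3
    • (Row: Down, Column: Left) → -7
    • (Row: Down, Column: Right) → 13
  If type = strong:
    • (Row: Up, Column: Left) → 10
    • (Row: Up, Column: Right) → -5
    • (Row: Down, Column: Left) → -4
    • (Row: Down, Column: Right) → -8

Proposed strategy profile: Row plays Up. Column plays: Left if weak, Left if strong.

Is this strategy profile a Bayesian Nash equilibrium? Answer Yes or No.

No

Row plays Up: E[Up] = 0.75·(2) + 0.25·(2) = 2; E[Down] = -9. Best-responding. ✓
Column (type weak), facing Up: Left gives -5, Right gives -3. Proposed Left is not best — profitable deviation exists. ✗
Column (type strong), facing Up: Left gives 10, Right gives -5. Proposed Left is best. ✓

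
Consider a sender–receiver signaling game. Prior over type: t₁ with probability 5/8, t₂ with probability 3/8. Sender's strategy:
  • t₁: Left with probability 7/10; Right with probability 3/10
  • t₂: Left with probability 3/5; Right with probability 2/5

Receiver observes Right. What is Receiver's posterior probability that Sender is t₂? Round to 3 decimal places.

0.444

Apply Bayes' rule using the sender's strategy as the likelihood.
P(Right) = (5/8)·(3/10) + (3/8)·(2/5) = 27/80
P(t₂ | Right) = ((3/8)·(2/5)) / (27/80) = (3/20) / (27/80) = 4/9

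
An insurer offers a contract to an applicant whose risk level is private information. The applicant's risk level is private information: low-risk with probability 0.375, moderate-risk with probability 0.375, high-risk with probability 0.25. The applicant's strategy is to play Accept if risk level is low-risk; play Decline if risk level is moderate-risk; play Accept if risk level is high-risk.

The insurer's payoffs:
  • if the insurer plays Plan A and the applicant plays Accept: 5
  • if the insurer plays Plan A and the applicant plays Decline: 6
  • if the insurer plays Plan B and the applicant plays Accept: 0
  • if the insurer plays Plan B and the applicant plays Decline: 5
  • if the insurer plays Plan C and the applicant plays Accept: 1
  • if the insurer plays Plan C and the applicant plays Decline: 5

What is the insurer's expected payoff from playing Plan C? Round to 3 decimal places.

Take the expectation over the applicant's risk level, weighting each type's action by its prior probability.
E[Plan C] = 0.375·1 + 0.375·5 + 0.25·1 = 0.375 + 1.875 + 0.25 = 2.5

2.500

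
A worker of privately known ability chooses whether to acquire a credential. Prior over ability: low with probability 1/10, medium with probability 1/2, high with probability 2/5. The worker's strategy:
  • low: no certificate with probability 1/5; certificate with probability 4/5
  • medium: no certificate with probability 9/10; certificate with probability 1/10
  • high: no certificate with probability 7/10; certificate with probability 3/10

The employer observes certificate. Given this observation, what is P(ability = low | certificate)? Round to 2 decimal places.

P(certificate) = (1/10)·(4/5) + (1/2)·(1/10) + (2/5)·(3/10) = 1/4
P(low | certificate) = ((1/10)·(4/5)) / (1/4) = (2/25) / (1/4) = 8/25

0.32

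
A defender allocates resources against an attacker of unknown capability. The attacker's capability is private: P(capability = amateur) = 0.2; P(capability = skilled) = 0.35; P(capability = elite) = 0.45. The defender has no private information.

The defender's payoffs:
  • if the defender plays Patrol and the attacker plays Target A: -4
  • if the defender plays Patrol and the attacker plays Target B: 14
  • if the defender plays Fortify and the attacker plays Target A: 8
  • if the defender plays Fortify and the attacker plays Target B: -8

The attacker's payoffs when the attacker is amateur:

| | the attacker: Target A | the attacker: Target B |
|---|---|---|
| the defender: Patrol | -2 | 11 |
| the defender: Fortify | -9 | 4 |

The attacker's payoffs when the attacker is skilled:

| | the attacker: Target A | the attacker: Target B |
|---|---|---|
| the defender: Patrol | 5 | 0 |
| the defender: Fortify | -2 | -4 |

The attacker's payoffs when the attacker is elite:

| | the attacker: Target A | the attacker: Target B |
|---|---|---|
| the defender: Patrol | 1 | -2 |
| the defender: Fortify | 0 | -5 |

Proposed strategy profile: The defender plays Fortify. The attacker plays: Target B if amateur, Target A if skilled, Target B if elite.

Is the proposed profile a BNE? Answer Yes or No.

No

The defender plays Fortify: E[Fortify] = 0.2·(-8) + 0.35·(8) + 0.45·(-8) = -2.4; E[Patrol] = 7.7. Not best-responding. ✗
The attacker (capability amateur), facing Fortify: Target A gives -9, Target B gives 4. Proposed Target B is best. ✓
The attacker (capability skilled), facing Fortify: Target A gives -2, Target B gives -4. Proposed Target A is best. ✓
The attacker (capability elite), facing Fortify: Target A gives 0, Target B gives -5. Proposed Target B is not best — profitable deviation exists. ✗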